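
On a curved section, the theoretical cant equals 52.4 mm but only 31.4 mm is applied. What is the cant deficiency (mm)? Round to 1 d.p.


Cant deficiency = equilibrium cant - actual cant
CD = 52.4 - 31.4
CD = 21.0 mm

21.0


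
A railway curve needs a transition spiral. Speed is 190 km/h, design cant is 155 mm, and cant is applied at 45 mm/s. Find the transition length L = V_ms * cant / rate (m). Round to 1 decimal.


Convert speed: V = 190 / 3.6 = 52.7778 m/s
L = 52.7778 * 155 / 45
L = 8180.5556 / 45
L = 181.8 m

181.8


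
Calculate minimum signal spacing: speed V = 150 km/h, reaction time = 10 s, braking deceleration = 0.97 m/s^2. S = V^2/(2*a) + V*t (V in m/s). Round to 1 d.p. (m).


V = 150 / 3.6 = 41.6667 m/s
Braking distance = 41.6667^2 / (2*0.97) = 894.9026 m
Sighting distance = 41.6667 * 10 = 416.6667 m
S = 894.9026 + 416.6667 = 1311.6 m

1311.6


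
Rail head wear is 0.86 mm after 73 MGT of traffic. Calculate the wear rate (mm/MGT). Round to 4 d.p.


Wear rate = total wear / cumulative tonnage
Rate = 0.86 / 73
Rate = 0.0118 mm/MGT

0.0118


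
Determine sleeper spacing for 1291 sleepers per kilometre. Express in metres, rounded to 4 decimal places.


Spacing = 1000 m / number of sleepers
Spacing = 1000 / 1291
Spacing = 0.7746 m

0.7746


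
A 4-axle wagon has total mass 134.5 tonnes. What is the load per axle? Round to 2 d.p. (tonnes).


Load per axle = total weight / number of axles
Load = 134.5 / 4
Load = 33.63 tonnes

33.63


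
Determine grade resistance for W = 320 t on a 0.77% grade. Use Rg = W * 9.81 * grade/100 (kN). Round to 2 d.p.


Rg = W * 9.81 * grade / 100
Rg = 320 * 9.81 * 0.77 / 100
Rg = 3139.2 * 0.0077
Rg = 24.17 kN

24.17


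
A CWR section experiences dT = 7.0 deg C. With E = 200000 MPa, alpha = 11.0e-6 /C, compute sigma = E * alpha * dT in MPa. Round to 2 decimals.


sigma = E * alpha * dT
sigma = 200000 * 11.0e-6 * 7.0
sigma = 2.2 * 7.0
sigma = 15.40 MPa

15.40


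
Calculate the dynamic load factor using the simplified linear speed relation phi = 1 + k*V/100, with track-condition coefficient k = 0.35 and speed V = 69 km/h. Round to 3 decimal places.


phi = 1 + k * V / 100
phi = 1 + 0.35 * 69 / 100
phi = 1 + 0.2415
phi = 1.242

1.242


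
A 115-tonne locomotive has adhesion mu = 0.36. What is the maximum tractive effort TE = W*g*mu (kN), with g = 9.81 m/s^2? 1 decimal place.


TE_max = W * g * mu
TE_max = 115 * 9.81 * 0.36
TE_max = 1128.15 * 0.36
TE_max = 406.1 kN

406.1


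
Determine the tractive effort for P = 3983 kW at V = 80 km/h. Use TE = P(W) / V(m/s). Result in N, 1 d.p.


Convert: P = 3983 kW = 3983000 W
V = 80 / 3.6 = 22.2222 m/s
TE = 3983000 / 22.2222
TE = 179235.0 N

179235.0


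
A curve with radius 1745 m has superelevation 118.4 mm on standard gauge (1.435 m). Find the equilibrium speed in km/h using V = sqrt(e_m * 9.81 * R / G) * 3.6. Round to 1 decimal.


Convert cant: e = 118.4 mm = 0.1184 m
V_ms = sqrt(0.1184 * 9.81 * 1745 / 1.435)
V_ms = sqrt(1412.42124) = 37.5822 m/s
V = 37.5822 * 3.6 = 135.3 km/h

135.3


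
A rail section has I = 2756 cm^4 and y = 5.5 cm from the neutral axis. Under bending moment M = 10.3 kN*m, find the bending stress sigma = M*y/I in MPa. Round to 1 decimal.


Convert units:
M = 10.3 kN*m = 10300000 N*mm
y = 5.5 cm = 55 mm
I = 2756 cm^4 = 27560000 mm^4
sigma = 10300000 * 55 / 27560000
sigma = 20.6 MPa

20.6


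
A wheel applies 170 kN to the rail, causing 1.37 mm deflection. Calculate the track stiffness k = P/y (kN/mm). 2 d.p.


Track stiffness k = P / y
k = 170 / 1.37
k = 124.09 kN/mm

124.09


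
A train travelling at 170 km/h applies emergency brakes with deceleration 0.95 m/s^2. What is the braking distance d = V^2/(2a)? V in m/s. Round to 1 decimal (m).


Convert speed: V = 170 / 3.6 = 47.2222 m/s
V^2 = 2229.9383
d = 2229.9383 / (2 * 0.95)
d = 2229.9383 / 1.9
d = 1173.7 m

1173.7


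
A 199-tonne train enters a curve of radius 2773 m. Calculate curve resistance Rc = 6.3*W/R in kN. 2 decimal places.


Rc = 6.3 * W / R
Rc = 6.3 * 199 / 2773
Rc = 1253.7 / 2773
Rc = 0.45 kN

0.45


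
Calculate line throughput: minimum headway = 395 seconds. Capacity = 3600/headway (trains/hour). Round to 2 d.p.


Capacity = 3600 / headway
Capacity = 3600 / 395
Capacity = 9.11 trains/hour

9.11


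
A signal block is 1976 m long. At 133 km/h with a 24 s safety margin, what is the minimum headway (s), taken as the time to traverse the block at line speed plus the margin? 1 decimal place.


V = 133 / 3.6 = 36.9444 m/s
Block traversal time = 1976 / 36.9444 = 53.4857 s
Headway = 53.4857 + 24
Headway = 77.5 s

77.5


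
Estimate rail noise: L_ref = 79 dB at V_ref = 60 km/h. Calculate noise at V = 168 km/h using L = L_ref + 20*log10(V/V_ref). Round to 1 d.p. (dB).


V/V_ref = 168 / 60 = 2.8
log10(2.8) = 0.447158
20 * 0.447158 = 8.9432
L = 79 + 8.9432 = 87.9 dB

87.9


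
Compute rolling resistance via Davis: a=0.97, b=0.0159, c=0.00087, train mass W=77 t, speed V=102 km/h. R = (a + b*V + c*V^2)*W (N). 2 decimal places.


b*V = 0.0159 * 102 = 1.6218
c*V^2 = 0.00087 * 10404 = 9.05148
R_per_t = 0.97 + 1.6218 + 9.05148 = 11.64328 N/t
R_total = 11.64328 * 77 = 896.53 N

896.53


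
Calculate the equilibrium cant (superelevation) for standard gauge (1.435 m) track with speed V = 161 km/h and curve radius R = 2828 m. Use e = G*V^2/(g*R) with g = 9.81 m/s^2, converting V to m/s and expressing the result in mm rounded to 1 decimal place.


Convert speed: V = 161 / 3.6 = 44.7222 m/s
Apply formula: e = 1.435 * 44.7222^2 / (9.81 * 2828)
e = 1.435 * 2000.0772 / 27742.68
e = 0.103455 m = 103.5 mm

103.5


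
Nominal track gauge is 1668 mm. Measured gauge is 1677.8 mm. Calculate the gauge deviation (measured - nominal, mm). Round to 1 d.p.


Deviation = measured - nominal
Deviation = 1677.8 - 1668
Deviation = 9.8 mm

9.8


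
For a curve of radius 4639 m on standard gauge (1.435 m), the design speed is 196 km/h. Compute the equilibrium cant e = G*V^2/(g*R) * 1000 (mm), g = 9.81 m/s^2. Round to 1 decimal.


Convert speed: V = 196 / 3.6 = 54.4444 m/s
Apply formula: e = 1.435 * 54.4444^2 / (9.81 * 4639)
e = 1.435 * 2964.1975 / 45508.59
e = 0.093469 m = 93.5 mm

93.5


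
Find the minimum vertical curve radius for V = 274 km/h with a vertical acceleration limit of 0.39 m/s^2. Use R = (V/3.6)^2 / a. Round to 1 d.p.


Convert speed: V = 274 / 3.6 = 76.1111 m/s
V^2 = 5792.9012 m^2/s^2
R_v = 5792.9012 / 0.39
R_v = 14853.6 m

14853.6


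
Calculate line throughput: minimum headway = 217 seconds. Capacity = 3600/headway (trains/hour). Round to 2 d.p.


Capacity = 3600 / headway
Capacity = 3600 / 217
Capacity = 16.59 trains/hour

16.59


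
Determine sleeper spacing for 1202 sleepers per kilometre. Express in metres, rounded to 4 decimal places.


Spacing = 1000 m / number of sleepers
Spacing = 1000 / 1202
Spacing = 0.8319 m

0.8319


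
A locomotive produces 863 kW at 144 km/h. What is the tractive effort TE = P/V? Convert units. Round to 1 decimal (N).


Convert: P = 863 kW = 863000 W
V = 144 / 3.6 = 40.0 m/s
TE = 863000 / 40.0
TE = 21575.0 N

21575.0


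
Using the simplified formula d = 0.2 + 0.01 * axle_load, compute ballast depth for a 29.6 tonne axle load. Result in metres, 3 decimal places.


d = 0.2 + 0.01 * 29.6
d = 0.2 + 0.296
d = 0.496 m

0.496


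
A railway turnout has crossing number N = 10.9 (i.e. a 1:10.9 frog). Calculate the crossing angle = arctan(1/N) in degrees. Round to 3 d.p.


1/N = 1/10.9 = 0.091743
angle = arctan(0.091743) = 0.091487 rad
angle = 0.091487 * 180/pi = 5.242 degrees

5.242


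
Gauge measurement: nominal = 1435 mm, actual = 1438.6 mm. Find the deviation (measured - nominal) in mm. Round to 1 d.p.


Deviation = measured - nominal
Deviation = 1438.6 - 1435
Deviation = 3.6 mm

3.6


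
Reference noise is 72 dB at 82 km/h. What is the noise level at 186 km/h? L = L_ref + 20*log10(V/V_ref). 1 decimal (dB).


V/V_ref = 186 / 82 = 2.268293
log10(2.268293) = 0.355699
20 * 0.355699 = 7.114
L = 72 + 7.114 = 79.1 dB

79.1


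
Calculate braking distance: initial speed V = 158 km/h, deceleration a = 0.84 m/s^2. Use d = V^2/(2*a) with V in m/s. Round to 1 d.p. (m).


Convert speed: V = 158 / 3.6 = 43.8889 m/s
V^2 = 1926.2346
d = 1926.2346 / (2 * 0.84)
d = 1926.2346 / 1.68
d = 1146.6 m

1146.6


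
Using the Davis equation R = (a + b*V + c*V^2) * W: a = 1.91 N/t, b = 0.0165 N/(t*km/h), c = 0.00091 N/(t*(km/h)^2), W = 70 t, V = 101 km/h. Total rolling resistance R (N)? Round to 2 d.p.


b*V = 0.0165 * 101 = 1.6665
c*V^2 = 0.00091 * 10201 = 9.28291
R_per_t = 1.91 + 1.6665 + 9.28291 = 12.85941 N/t
R_total = 12.85941 * 70 = 900.16 N

900.16


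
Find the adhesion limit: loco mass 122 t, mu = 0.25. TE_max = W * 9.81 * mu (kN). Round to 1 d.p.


TE_max = W * g * mu
TE_max = 122 * 9.81 * 0.25
TE_max = 1196.82 * 0.25
TE_max = 299.2 kN

299.2


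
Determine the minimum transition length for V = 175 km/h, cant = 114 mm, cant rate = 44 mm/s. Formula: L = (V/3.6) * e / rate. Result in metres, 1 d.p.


Convert speed: V = 175 / 3.6 = 48.6111 m/s
L = 48.6111 * 114 / 44
L = 5541.6667 / 44
L = 125.9 m

125.9


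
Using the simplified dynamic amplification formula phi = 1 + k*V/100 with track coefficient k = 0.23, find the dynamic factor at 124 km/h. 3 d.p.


phi = 1 + k * V / 100
phi = 1 + 0.23 * 124 / 100
phi = 1 + 0.2852
phi = 1.285

1.285


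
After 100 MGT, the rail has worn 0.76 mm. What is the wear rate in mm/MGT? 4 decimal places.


Wear rate = total wear / cumulative tonnage
Rate = 0.76 / 100
Rate = 0.0076 mm/MGT

0.0076


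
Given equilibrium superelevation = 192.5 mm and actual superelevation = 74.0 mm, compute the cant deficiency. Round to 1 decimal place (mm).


Cant deficiency = equilibrium cant - actual cant
CD = 192.5 - 74.0
CD = 118.5 mm

118.5


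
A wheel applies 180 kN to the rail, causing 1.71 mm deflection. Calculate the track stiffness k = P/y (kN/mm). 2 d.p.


Track stiffness k = P / y
k = 180 / 1.71
k = 105.26 kN/mm

105.26


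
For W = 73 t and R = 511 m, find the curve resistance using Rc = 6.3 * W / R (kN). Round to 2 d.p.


Rc = 6.3 * W / R
Rc = 6.3 * 73 / 511
Rc = 459.9 / 511
Rc = 0.90 kN

0.90


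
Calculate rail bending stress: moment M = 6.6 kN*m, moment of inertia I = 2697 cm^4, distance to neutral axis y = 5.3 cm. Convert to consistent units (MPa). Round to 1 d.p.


Convert units:
M = 6.6 kN*m = 6600000 N*mm
y = 5.3 cm = 53 mm
I = 2697 cm^4 = 26970000 mm^4
sigma = 6600000 * 53 / 26970000
sigma = 13.0 MPa

13.0


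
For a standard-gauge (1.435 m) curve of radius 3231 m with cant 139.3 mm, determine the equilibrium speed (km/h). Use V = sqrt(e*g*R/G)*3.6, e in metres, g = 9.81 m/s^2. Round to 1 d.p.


Convert cant: e = 139.3 mm = 0.1393 m
V_ms = sqrt(0.1393 * 9.81 * 3231 / 1.435)
V_ms = sqrt(3076.841898) = 55.4693 m/s
V = 55.4693 * 3.6 = 199.7 km/h

199.7


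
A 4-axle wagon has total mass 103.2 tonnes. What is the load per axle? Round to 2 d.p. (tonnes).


Load per axle = total weight / number of axles
Load = 103.2 / 4
Load = 25.80 tonnes

25.80


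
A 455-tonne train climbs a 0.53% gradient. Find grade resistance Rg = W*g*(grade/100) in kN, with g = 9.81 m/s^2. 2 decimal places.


Rg = W * 9.81 * grade / 100
Rg = 455 * 9.81 * 0.53 / 100
Rg = 4463.55 * 0.0053
Rg = 23.66 kN

23.66


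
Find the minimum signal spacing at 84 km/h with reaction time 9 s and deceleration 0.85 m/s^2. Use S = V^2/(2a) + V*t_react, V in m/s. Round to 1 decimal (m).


V = 84 / 3.6 = 23.3333 m/s
Braking distance = 23.3333^2 / (2*0.85) = 320.2614 m
Sighting distance = 23.3333 * 9 = 210.0 m
S = 320.2614 + 210.0 = 530.3 m

530.3


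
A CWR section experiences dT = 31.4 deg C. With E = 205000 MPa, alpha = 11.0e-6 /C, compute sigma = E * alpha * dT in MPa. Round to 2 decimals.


sigma = E * alpha * dT
sigma = 205000 * 11.0e-6 * 31.4
sigma = 2.255 * 31.4
sigma = 70.81 MPa

70.81


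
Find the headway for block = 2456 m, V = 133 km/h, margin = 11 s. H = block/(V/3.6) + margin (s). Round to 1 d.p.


V = 133 / 3.6 = 36.9444 m/s
Block traversal time = 2456 / 36.9444 = 66.4782 s
Headway = 66.4782 + 11
Headway = 77.5 s

77.5


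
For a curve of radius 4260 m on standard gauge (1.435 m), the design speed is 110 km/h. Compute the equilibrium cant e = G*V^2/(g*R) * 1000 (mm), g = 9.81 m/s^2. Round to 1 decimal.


Convert speed: V = 110 / 3.6 = 30.5556 m/s
Apply formula: e = 1.435 * 30.5556^2 / (9.81 * 4260)
e = 1.435 * 933.642 / 41790.6
e = 0.032059 m = 32.1 mm

32.1


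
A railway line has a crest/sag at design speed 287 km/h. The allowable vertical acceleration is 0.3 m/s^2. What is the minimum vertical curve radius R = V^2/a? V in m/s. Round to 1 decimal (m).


Convert speed: V = 287 / 3.6 = 79.7222 m/s
V^2 = 6355.6327 m^2/s^2
R_v = 6355.6327 / 0.3
R_v = 21185.4 m

21185.4


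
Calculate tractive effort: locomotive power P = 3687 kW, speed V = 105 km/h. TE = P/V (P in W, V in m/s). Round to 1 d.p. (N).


Convert: P = 3687 kW = 3687000 W
V = 105 / 3.6 = 29.1667 m/s
TE = 3687000 / 29.1667
TE = 126411.4 N

126411.4


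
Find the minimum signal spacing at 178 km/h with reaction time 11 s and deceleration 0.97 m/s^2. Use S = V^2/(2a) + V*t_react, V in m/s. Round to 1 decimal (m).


V = 178 / 3.6 = 49.4444 m/s
Braking distance = 49.4444^2 / (2*0.97) = 1260.182 m
Sighting distance = 49.4444 * 11 = 543.8889 m
S = 1260.182 + 543.8889 = 1804.1 m

1804.1


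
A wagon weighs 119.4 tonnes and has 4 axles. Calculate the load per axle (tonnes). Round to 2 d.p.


Load per axle = total weight / number of axles
Load = 119.4 / 4
Load = 29.85 tonnes

29.85


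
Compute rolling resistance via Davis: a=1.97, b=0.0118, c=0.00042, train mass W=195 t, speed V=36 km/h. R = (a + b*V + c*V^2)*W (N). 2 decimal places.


b*V = 0.0118 * 36 = 0.4248
c*V^2 = 0.00042 * 1296 = 0.54432
R_per_t = 1.97 + 0.4248 + 0.54432 = 2.93912 N/t
R_total = 2.93912 * 195 = 573.13 N

573.13


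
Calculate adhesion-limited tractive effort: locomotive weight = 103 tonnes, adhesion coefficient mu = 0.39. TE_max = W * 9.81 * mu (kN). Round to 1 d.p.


TE_max = W * g * mu
TE_max = 103 * 9.81 * 0.39
TE_max = 1010.43 * 0.39
TE_max = 394.1 kN

394.1


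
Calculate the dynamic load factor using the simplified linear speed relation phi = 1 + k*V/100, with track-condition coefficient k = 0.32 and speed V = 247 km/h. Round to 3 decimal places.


phi = 1 + k * V / 100
phi = 1 + 0.32 * 247 / 100
phi = 1 + 0.7904
phi = 1.790

1.790


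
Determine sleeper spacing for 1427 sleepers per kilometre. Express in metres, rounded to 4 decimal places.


Spacing = 1000 m / number of sleepers
Spacing = 1000 / 1427
Spacing = 0.7008 m

0.7008


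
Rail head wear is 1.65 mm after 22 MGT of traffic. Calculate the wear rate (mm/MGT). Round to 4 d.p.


Wear rate = total wear / cumulative tonnage
Rate = 1.65 / 22
Rate = 0.0750 mm/MGT

0.0750


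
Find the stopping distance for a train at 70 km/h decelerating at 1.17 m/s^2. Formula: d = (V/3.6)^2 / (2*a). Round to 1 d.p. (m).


Convert speed: V = 70 / 3.6 = 19.4444 m/s
V^2 = 378.0864
d = 378.0864 / (2 * 1.17)
d = 378.0864 / 2.34
d = 161.6 m

161.6


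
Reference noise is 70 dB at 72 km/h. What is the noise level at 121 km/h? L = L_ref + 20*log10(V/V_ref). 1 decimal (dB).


V/V_ref = 121 / 72 = 1.680556
log10(1.680556) = 0.225453
20 * 0.225453 = 4.5091
L = 70 + 4.5091 = 74.5 dB

74.5


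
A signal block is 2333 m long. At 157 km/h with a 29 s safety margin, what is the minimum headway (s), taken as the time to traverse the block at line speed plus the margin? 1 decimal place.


V = 157 / 3.6 = 43.6111 m/s
Block traversal time = 2333 / 43.6111 = 53.4955 s
Headway = 53.4955 + 29
Headway = 82.5 s

82.5


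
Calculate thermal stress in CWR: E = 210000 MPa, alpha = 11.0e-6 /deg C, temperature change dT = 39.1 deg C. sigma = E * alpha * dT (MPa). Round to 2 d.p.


sigma = E * alpha * dT
sigma = 210000 * 11.0e-6 * 39.1
sigma = 2.31 * 39.1
sigma = 90.32 MPa

90.32


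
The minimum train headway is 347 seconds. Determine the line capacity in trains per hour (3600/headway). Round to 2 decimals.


Capacity = 3600 / headway
Capacity = 3600 / 347
Capacity = 10.37 trains/hour

10.37


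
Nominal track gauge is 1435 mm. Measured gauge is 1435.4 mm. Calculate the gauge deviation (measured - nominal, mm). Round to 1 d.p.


Deviation = measured - nominal
Deviation = 1435.4 - 1435
Deviation = 0.4 mm

0.4


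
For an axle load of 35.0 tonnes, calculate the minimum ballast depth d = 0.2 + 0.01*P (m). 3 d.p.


d = 0.2 + 0.01 * 35.0
d = 0.2 + 0.35
d = 0.550 m

0.550


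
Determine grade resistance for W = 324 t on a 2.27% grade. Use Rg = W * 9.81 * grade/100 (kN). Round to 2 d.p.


Rg = W * 9.81 * grade / 100
Rg = 324 * 9.81 * 2.27 / 100
Rg = 3178.44 * 0.0227
Rg = 72.15 kN

72.15


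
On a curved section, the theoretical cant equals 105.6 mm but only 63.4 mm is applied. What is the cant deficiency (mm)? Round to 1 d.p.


Cant deficiency = equilibrium cant - actual cant
CD = 105.6 - 63.4
CD = 42.2 mm

42.2


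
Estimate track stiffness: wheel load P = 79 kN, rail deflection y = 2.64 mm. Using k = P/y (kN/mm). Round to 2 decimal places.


Track stiffness k = P / y
k = 79 / 2.64
k = 29.92 kN/mm

29.92


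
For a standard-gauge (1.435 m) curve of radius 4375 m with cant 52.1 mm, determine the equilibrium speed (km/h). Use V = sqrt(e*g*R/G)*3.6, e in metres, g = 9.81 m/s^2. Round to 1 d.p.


Convert cant: e = 52.1 mm = 0.0521 m
V_ms = sqrt(0.0521 * 9.81 * 4375 / 1.435)
V_ms = sqrt(1558.234756) = 39.4745 m/s
V = 39.4745 * 3.6 = 142.1 km/h

142.1


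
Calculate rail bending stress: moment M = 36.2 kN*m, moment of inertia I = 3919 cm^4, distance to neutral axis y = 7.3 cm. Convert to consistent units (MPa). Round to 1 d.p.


Convert units:
M = 36.2 kN*m = 36200000 N*mm
y = 7.3 cm = 73 mm
I = 3919 cm^4 = 39190000 mm^4
sigma = 36200000 * 73 / 39190000
sigma = 67.4 MPa

67.4


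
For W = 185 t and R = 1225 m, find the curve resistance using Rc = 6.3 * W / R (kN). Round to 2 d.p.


Rc = 6.3 * W / R
Rc = 6.3 * 185 / 1225
Rc = 1165.5 / 1225
Rc = 0.95 kN

0.95


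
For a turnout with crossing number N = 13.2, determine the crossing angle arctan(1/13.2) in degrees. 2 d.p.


1/N = 1/13.2 = 0.075758
angle = arctan(0.075758) = 0.075613 rad
angle = 0.075613 * 180/pi = 4.33 degrees

4.33


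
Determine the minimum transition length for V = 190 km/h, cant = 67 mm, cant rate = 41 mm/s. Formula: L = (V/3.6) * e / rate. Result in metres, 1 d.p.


Convert speed: V = 190 / 3.6 = 52.7778 m/s
L = 52.7778 * 67 / 41
L = 3536.1111 / 41
L = 86.2 m

86.2


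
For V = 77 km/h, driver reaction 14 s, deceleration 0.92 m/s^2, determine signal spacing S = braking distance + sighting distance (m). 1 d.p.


V = 77 / 3.6 = 21.3889 m/s
Braking distance = 21.3889^2 / (2*0.92) = 248.6329 m
Sighting distance = 21.3889 * 14 = 299.4444 m
S = 248.6329 + 299.4444 = 548.1 m

548.1


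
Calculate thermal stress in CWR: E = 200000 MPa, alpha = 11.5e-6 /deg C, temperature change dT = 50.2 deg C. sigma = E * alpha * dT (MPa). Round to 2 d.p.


sigma = E * alpha * dT
sigma = 200000 * 11.5e-6 * 50.2
sigma = 2.3 * 50.2
sigma = 115.46 MPa

115.46


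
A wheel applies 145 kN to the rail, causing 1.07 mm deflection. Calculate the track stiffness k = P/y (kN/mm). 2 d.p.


Track stiffness k = P / y
k = 145 / 1.07
k = 135.51 kN/mm

135.51


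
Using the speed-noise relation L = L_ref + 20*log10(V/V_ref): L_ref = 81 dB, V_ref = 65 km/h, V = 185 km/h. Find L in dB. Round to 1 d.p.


V/V_ref = 185 / 65 = 2.846154
log10(2.846154) = 0.454258
20 * 0.454258 = 9.0852
L = 81 + 9.0852 = 90.1 dB

90.1


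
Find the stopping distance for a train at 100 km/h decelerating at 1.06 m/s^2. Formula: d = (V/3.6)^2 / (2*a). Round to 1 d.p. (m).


Convert speed: V = 100 / 3.6 = 27.7778 m/s
V^2 = 771.6049
d = 771.6049 / (2 * 1.06)
d = 771.6049 / 2.12
d = 364.0 m

364.0


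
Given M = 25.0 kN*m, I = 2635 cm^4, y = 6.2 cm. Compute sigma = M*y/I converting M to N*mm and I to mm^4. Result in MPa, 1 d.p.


Convert units:
M = 25.0 kN*m = 25000000 N*mm
y = 6.2 cm = 62 mm
I = 2635 cm^4 = 26350000 mm^4
sigma = 25000000 * 62 / 26350000
sigma = 58.8 MPa

58.8


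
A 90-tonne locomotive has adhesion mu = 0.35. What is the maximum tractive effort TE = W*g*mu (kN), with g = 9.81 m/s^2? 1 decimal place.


TE_max = W * g * mu
TE_max = 90 * 9.81 * 0.35
TE_max = 882.9 * 0.35
TE_max = 309.0 kN

309.0


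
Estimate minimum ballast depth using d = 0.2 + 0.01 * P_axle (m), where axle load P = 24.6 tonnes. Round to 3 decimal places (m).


d = 0.2 + 0.01 * 24.6
d = 0.2 + 0.246
d = 0.446 m

0.446


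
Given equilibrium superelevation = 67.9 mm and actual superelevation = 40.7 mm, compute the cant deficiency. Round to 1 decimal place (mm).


Cant deficiency = equilibrium cant - actual cant
CD = 67.9 - 40.7
CD = 27.2 mm

27.2


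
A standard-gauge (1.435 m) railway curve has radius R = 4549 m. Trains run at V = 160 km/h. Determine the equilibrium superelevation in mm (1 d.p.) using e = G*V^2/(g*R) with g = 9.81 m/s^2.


Convert speed: V = 160 / 3.6 = 44.4444 m/s
Apply formula: e = 1.435 * 44.4444^2 / (9.81 * 4549)
e = 1.435 * 1975.3086 / 44625.69
e = 0.063519 m = 63.5 mm

63.5


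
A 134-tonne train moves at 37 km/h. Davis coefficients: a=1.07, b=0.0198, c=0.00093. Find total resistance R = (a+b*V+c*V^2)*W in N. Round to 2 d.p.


b*V = 0.0198 * 37 = 0.7326
c*V^2 = 0.00093 * 1369 = 1.27317
R_per_t = 1.07 + 0.7326 + 1.27317 = 3.07577 N/t
R_total = 3.07577 * 134 = 412.15 N

412.15


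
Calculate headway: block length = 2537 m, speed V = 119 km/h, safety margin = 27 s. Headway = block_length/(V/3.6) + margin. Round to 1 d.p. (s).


V = 119 / 3.6 = 33.0556 m/s
Block traversal time = 2537 / 33.0556 = 76.7496 s
Headway = 76.7496 + 27
Headway = 103.7 s

103.7


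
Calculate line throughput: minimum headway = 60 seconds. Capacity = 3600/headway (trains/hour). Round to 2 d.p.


Capacity = 3600 / headway
Capacity = 3600 / 60
Capacity = 60.00 trains/hour

60.00


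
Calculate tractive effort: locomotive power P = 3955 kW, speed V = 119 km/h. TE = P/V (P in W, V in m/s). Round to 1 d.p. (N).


Convert: P = 3955 kW = 3955000 W
V = 119 / 3.6 = 33.0556 m/s
TE = 3955000 / 33.0556
TE = 119647.1 N

119647.1


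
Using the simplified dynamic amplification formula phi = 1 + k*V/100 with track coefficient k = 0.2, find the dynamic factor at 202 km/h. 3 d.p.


phi = 1 + k * V / 100
phi = 1 + 0.2 * 202 / 100
phi = 1 + 0.404
phi = 1.404

1.404


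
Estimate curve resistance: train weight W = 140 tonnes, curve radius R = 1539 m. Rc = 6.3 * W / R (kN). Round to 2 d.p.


Rc = 6.3 * W / R
Rc = 6.3 * 140 / 1539
Rc = 882.0 / 1539
Rc = 0.57 kN

0.57


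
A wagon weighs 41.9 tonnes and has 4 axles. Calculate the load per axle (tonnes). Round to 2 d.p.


Load per axle = total weight / number of axles
Load = 41.9 / 4
Load = 10.48 tonnes

10.48


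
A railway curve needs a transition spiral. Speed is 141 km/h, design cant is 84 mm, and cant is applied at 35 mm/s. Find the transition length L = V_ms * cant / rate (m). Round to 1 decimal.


Convert speed: V = 141 / 3.6 = 39.1667 m/s
L = 39.1667 * 84 / 35
L = 3290.0 / 35
L = 94.0 m

94.0


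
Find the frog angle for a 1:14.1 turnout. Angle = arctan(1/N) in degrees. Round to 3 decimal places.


1/N = 1/14.1 = 0.070922
angle = arctan(0.070922) = 0.070803 rad
angle = 0.070803 * 180/pi = 4.057 degrees

4.057


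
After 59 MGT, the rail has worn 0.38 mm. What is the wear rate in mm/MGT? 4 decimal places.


Wear rate = total wear / cumulative tonnage
Rate = 0.38 / 59
Rate = 0.0064 mm/MGT

0.0064


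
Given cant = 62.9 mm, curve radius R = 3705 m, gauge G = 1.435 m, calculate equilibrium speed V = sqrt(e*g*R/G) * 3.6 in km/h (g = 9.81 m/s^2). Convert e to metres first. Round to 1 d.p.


Convert cant: e = 62.9 mm = 0.0629 m
V_ms = sqrt(0.0629 * 9.81 * 3705 / 1.435)
V_ms = sqrt(1593.147418) = 39.9143 m/s
V = 39.9143 * 3.6 = 143.7 km/h

143.7


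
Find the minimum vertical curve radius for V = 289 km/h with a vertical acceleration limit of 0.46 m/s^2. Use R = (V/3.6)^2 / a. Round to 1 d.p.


Convert speed: V = 289 / 3.6 = 80.2778 m/s
V^2 = 6444.5216 m^2/s^2
R_v = 6444.5216 / 0.46
R_v = 14009.8 m

14009.8


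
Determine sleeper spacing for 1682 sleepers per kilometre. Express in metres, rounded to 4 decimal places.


Spacing = 1000 m / number of sleepers
Spacing = 1000 / 1682
Spacing = 0.5945 m

0.5945


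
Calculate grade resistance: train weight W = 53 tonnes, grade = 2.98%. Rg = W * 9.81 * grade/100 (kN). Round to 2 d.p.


Rg = W * 9.81 * grade / 100
Rg = 53 * 9.81 * 2.98 / 100
Rg = 519.93 * 0.0298
Rg = 15.49 kN

15.49


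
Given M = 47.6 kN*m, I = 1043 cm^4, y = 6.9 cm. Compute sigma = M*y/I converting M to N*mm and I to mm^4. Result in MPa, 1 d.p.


Convert units:
M = 47.6 kN*m = 47600000 N*mm
y = 6.9 cm = 69 mm
I = 1043 cm^4 = 10430000 mm^4
sigma = 47600000 * 69 / 10430000
sigma = 314.9 MPa

314.9


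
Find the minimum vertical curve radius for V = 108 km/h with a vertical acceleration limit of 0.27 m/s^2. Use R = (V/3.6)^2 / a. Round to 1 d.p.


Convert speed: V = 108 / 3.6 = 30.0 m/s
V^2 = 900.0 m^2/s^2
R_v = 900.0 / 0.27
R_v = 3333.3 m

3333.3


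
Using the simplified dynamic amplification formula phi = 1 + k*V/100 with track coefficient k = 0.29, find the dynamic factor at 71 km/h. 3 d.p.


phi = 1 + k * V / 100
phi = 1 + 0.29 * 71 / 100
phi = 1 + 0.2059
phi = 1.206

1.206


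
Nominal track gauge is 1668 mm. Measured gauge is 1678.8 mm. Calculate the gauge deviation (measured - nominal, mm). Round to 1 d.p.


Deviation = measured - nominal
Deviation = 1678.8 - 1668
Deviation = 10.8 mm

10.8


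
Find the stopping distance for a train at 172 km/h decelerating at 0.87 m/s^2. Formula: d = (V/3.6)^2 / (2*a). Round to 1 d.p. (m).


Convert speed: V = 172 / 3.6 = 47.7778 m/s
V^2 = 2282.716
d = 2282.716 / (2 * 0.87)
d = 2282.716 / 1.74
d = 1311.9 m

1311.9


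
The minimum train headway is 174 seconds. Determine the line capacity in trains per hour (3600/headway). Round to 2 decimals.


Capacity = 3600 / headway
Capacity = 3600 / 174
Capacity = 20.69 trains/hour

20.69


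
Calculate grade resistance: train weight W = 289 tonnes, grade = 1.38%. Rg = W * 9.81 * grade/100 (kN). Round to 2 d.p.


Rg = W * 9.81 * grade / 100
Rg = 289 * 9.81 * 1.38 / 100
Rg = 2835.09 * 0.0138
Rg = 39.12 kN

39.12


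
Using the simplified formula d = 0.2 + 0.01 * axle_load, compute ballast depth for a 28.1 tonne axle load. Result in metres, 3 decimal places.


d = 0.2 + 0.01 * 28.1
d = 0.2 + 0.281
d = 0.481 m

0.481


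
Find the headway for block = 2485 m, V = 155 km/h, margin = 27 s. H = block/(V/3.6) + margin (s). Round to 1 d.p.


V = 155 / 3.6 = 43.0556 m/s
Block traversal time = 2485 / 43.0556 = 57.7161 s
Headway = 57.7161 + 27
Headway = 84.7 s

84.7


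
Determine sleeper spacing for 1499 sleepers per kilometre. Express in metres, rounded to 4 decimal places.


Spacing = 1000 m / number of sleepers
Spacing = 1000 / 1499
Spacing = 0.6671 m

0.6671


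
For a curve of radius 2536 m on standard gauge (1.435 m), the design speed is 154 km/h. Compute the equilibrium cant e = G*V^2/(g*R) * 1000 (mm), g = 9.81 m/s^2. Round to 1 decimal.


Convert speed: V = 154 / 3.6 = 42.7778 m/s
Apply formula: e = 1.435 * 42.7778^2 / (9.81 * 2536)
e = 1.435 * 1829.9383 / 24878.16
e = 0.105553 m = 105.6 mm

105.6


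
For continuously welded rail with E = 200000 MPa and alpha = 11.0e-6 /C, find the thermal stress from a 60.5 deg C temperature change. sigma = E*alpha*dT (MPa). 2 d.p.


sigma = E * alpha * dT
sigma = 200000 * 11.0e-6 * 60.5
sigma = 2.2 * 60.5
sigma = 133.10 MPa

133.10


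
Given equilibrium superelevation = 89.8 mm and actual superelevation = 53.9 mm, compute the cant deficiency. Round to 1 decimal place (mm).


Cant deficiency = equilibrium cant - actual cant
CD = 89.8 - 53.9
CD = 35.9 mm

35.9


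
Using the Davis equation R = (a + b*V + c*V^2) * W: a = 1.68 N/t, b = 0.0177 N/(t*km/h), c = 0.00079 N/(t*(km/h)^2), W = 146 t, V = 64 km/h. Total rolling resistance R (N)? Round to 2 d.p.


b*V = 0.0177 * 64 = 1.1328
c*V^2 = 0.00079 * 4096 = 3.23584
R_per_t = 1.68 + 1.1328 + 3.23584 = 6.04864 N/t
R_total = 6.04864 * 146 = 883.10 N

883.10


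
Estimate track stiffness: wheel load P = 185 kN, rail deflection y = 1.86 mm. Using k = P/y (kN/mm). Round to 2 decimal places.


Track stiffness k = P / y
k = 185 / 1.86
k = 99.46 kN/mm

99.46


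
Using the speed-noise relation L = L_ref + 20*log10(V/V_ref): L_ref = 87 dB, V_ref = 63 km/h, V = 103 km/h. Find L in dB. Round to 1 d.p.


V/V_ref = 103 / 63 = 1.634921
log10(1.634921) = 0.213497
20 * 0.213497 = 4.2699
L = 87 + 4.2699 = 91.3 dB

91.3


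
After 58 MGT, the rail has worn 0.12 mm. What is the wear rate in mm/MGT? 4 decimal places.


Wear rate = total wear / cumulative tonnage
Rate = 0.12 / 58
Rate = 0.0021 mm/MGT

0.0021


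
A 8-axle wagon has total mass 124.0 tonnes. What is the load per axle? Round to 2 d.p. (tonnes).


Load per axle = total weight / number of axles
Load = 124.0 / 8
Load = 15.50 tonnes

15.50


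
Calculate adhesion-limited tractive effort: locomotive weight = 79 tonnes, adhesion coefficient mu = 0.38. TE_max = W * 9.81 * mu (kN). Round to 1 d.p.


TE_max = W * g * mu
TE_max = 79 * 9.81 * 0.38
TE_max = 774.99 * 0.38
TE_max = 294.5 kN

294.5


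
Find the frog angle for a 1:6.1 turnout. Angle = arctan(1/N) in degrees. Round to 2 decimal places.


1/N = 1/6.1 = 0.163934
angle = arctan(0.163934) = 0.162489 rad
angle = 0.162489 * 180/pi = 9.31 degrees

9.31


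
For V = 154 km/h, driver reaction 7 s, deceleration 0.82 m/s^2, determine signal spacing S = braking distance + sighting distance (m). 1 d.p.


V = 154 / 3.6 = 42.7778 m/s
Braking distance = 42.7778^2 / (2*0.82) = 1115.816 m
Sighting distance = 42.7778 * 7 = 299.4444 m
S = 1115.816 + 299.4444 = 1415.3 m

1415.3


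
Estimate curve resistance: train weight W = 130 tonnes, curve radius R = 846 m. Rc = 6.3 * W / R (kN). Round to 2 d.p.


Rc = 6.3 * W / R
Rc = 6.3 * 130 / 846
Rc = 819.0 / 846
Rc = 0.97 kN

0.97


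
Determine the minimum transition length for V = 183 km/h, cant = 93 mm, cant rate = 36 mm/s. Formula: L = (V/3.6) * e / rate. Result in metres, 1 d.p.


Convert speed: V = 183 / 3.6 = 50.8333 m/s
L = 50.8333 * 93 / 36
L = 4727.5 / 36
L = 131.3 m

131.3


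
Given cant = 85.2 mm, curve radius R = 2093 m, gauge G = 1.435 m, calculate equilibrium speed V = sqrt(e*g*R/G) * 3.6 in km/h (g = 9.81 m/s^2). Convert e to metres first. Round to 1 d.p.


Convert cant: e = 85.2 mm = 0.0852 m
V_ms = sqrt(0.0852 * 9.81 * 2093 / 1.435)
V_ms = sqrt(1219.06238) = 34.9151 m/s
V = 34.9151 * 3.6 = 125.7 km/h

125.7


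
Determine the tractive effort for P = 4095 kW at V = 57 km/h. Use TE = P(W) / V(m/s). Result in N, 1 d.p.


Convert: P = 4095 kW = 4095000 W
V = 57 / 3.6 = 15.8333 m/s
TE = 4095000 / 15.8333
TE = 258631.6 N

258631.6


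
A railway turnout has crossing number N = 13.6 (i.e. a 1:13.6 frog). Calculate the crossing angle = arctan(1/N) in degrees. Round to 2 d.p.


1/N = 1/13.6 = 0.073529
angle = arctan(0.073529) = 0.073397 rad
angle = 0.073397 * 180/pi = 4.21 degrees

4.21


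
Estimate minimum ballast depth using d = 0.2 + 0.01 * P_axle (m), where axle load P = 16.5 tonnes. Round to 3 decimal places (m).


d = 0.2 + 0.01 * 16.5
d = 0.2 + 0.165
d = 0.365 m

0.365


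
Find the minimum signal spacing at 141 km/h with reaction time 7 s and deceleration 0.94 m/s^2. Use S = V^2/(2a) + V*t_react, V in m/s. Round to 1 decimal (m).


V = 141 / 3.6 = 39.1667 m/s
Braking distance = 39.1667^2 / (2*0.94) = 815.9722 m
Sighting distance = 39.1667 * 7 = 274.1667 m
S = 815.9722 + 274.1667 = 1090.1 m

1090.1


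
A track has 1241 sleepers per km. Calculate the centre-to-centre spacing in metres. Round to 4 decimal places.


Spacing = 1000 m / number of sleepers
Spacing = 1000 / 1241
Spacing = 0.8058 m

0.8058


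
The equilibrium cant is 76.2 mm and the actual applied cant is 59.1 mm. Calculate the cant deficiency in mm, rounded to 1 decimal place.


Cant deficiency = equilibrium cant - actual cant
CD = 76.2 - 59.1
CD = 17.1 mm

17.1


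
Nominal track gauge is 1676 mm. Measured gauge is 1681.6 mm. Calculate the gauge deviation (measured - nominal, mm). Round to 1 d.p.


Deviation = measured - nominal
Deviation = 1681.6 - 1676
Deviation = 5.6 mm

5.6


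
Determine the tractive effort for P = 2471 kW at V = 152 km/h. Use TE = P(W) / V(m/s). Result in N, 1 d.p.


Convert: P = 2471 kW = 2471000 W
V = 152 / 3.6 = 42.2222 m/s
TE = 2471000 / 42.2222
TE = 58523.7 N

58523.7


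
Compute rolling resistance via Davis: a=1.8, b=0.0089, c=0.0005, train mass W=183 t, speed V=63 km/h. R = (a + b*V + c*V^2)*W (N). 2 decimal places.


b*V = 0.0089 * 63 = 0.5607
c*V^2 = 0.0005 * 3969 = 1.9845
R_per_t = 1.8 + 0.5607 + 1.9845 = 4.3452 N/t
R_total = 4.3452 * 183 = 795.17 N

795.17


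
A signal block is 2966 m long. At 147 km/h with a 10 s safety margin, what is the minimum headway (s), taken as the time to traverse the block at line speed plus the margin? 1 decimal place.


V = 147 / 3.6 = 40.8333 m/s
Block traversal time = 2966 / 40.8333 = 72.6367 s
Headway = 72.6367 + 10
Headway = 82.6 s

82.6


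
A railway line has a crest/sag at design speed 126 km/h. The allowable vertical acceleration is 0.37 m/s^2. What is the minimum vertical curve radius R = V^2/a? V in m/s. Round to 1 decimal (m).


Convert speed: V = 126 / 3.6 = 35.0 m/s
V^2 = 1225.0 m^2/s^2
R_v = 1225.0 / 0.37
R_v = 3310.8 m

3310.8


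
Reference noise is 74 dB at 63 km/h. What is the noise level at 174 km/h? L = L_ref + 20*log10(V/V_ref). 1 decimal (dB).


V/V_ref = 174 / 63 = 2.761905
log10(2.761905) = 0.441209
20 * 0.441209 = 8.8242
L = 74 + 8.8242 = 82.8 dB

82.8


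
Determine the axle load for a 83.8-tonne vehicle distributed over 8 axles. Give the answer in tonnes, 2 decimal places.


Load per axle = total weight / number of axles
Load = 83.8 / 8
Load = 10.48 tonnes

10.48


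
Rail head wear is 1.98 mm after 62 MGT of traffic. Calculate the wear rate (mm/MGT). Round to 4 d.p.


Wear rate = total wear / cumulative tonnage
Rate = 1.98 / 62
Rate = 0.0319 mm/MGT

0.0319


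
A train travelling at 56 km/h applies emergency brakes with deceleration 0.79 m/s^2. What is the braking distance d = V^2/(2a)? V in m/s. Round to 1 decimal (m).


Convert speed: V = 56 / 3.6 = 15.5556 m/s
V^2 = 241.9753
d = 241.9753 / (2 * 0.79)
d = 241.9753 / 1.58
d = 153.1 m

153.1


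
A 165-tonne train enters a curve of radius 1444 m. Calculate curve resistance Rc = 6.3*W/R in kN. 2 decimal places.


Rc = 6.3 * W / R
Rc = 6.3 * 165 / 1444
Rc = 1039.5 / 1444
Rc = 0.72 kN

0.72


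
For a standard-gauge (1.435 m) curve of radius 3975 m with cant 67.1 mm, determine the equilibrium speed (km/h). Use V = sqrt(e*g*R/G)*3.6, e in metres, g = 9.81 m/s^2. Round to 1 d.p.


Convert cant: e = 67.1 mm = 0.0671 m
V_ms = sqrt(0.0671 * 9.81 * 3975 / 1.435)
V_ms = sqrt(1823.378206) = 42.701 m/s
V = 42.701 * 3.6 = 153.7 km/h

153.7


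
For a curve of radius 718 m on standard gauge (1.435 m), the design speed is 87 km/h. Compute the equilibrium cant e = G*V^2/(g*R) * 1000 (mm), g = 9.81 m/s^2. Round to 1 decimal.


Convert speed: V = 87 / 3.6 = 24.1667 m/s
Apply formula: e = 1.435 * 24.1667^2 / (9.81 * 718)
e = 1.435 * 584.0278 / 7043.58
e = 0.118985 m = 119.0 mm

119.0


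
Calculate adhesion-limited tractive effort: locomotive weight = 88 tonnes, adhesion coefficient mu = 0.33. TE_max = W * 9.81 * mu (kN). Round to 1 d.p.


TE_max = W * g * mu
TE_max = 88 * 9.81 * 0.33
TE_max = 863.28 * 0.33
TE_max = 284.9 kN

284.9


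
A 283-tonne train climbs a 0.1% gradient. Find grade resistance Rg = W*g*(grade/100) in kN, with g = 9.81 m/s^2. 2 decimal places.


Rg = W * 9.81 * grade / 100
Rg = 283 * 9.81 * 0.1 / 100
Rg = 2776.23 * 0.001
Rg = 2.78 kN

2.78


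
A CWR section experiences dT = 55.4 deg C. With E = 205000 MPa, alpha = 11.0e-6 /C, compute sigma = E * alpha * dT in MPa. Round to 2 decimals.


sigma = E * alpha * dT
sigma = 205000 * 11.0e-6 * 55.4
sigma = 2.255 * 55.4
sigma = 124.93 MPa

124.93


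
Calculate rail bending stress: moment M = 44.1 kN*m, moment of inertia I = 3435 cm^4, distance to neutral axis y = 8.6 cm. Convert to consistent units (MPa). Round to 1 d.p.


Convert units:
M = 44.1 kN*m = 44100000 N*mm
y = 8.6 cm = 86 mm
I = 3435 cm^4 = 34350000 mm^4
sigma = 44100000 * 86 / 34350000
sigma = 110.4 MPa

110.4


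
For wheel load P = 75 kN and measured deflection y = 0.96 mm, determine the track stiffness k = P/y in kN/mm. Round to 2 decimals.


Track stiffness k = P / y
k = 75 / 0.96
k = 78.13 kN/mm

78.13


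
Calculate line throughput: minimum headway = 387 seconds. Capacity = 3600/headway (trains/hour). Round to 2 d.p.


Capacity = 3600 / headway
Capacity = 3600 / 387
Capacity = 9.30 trains/hour

9.30


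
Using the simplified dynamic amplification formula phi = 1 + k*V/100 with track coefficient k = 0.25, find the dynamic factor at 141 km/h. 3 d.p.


phi = 1 + k * V / 100
phi = 1 + 0.25 * 141 / 100
phi = 1 + 0.3525
phi = 1.353

1.353


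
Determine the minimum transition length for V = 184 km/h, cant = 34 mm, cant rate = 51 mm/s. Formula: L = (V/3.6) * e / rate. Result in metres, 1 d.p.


Convert speed: V = 184 / 3.6 = 51.1111 m/s
L = 51.1111 * 34 / 51
L = 1737.7778 / 51
L = 34.1 m

34.1


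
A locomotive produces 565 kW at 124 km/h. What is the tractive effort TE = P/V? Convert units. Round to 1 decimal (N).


Convert: P = 565 kW = 565000 W
V = 124 / 3.6 = 34.4444 m/s
TE = 565000 / 34.4444
TE = 16403.2 N

16403.2


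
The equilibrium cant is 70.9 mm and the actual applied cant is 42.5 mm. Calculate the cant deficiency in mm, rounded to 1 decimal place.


Cant deficiency = equilibrium cant - actual cant
CD = 70.9 - 42.5
CD = 28.4 mm

28.4


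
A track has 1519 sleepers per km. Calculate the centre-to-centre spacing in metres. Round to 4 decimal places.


Spacing = 1000 m / number of sleepers
Spacing = 1000 / 1519
Spacing = 0.6583 m

0.6583


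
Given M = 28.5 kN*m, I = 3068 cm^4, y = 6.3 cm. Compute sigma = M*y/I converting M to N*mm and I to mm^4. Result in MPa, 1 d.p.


Convert units:
M = 28.5 kN*m = 28500000 N*mm
y = 6.3 cm = 63 mm
I = 3068 cm^4 = 30680000 mm^4
sigma = 28500000 * 63 / 30680000
sigma = 58.5 MPa

58.5


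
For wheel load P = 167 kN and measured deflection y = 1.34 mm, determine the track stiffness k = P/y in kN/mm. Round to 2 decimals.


Track stiffness k = P / y
k = 167 / 1.34
k = 124.63 kN/mm

124.63


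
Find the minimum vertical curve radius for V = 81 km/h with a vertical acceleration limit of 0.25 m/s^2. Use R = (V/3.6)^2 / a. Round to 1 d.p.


Convert speed: V = 81 / 3.6 = 22.5 m/s
V^2 = 506.25 m^2/s^2
R_v = 506.25 / 0.25
R_v = 2025.0 m

2025.0


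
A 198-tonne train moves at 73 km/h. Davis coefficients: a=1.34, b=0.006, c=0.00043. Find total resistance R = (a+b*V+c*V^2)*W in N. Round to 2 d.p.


b*V = 0.006 * 73 = 0.438
c*V^2 = 0.00043 * 5329 = 2.29147
R_per_t = 1.34 + 0.438 + 2.29147 = 4.06947 N/t
R_total = 4.06947 * 198 = 805.76 N

805.76


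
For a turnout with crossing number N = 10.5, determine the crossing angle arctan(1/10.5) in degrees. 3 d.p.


1/N = 1/10.5 = 0.095238
angle = arctan(0.095238) = 0.094952 rad
angle = 0.094952 * 180/pi = 5.440 degrees

5.440


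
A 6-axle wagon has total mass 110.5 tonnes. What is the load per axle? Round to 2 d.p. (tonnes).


Load per axle = total weight / number of axles
Load = 110.5 / 6
Load = 18.42 tonnes

18.42
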